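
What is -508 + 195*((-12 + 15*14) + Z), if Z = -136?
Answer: 11582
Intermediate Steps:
-508 + 195*((-12 + 15*14) + Z) = -508 + 195*((-12 + 15*14) - 136) = -508 + 195*((-12 + 210) - 136) = -508 + 195*(198 - 136) = -508 + 195*62 = -508 + 12090 = 11582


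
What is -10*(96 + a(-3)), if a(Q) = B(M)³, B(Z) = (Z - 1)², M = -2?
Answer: -8250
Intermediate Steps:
B(Z) = (-1 + Z)²
a(Q) = 729 (a(Q) = ((-1 - 2)²)³ = ((-3)²)³ = 9³ = 729)
-10*(96 + a(-3)) = -10*(96 + 729) = -10*825 = -8250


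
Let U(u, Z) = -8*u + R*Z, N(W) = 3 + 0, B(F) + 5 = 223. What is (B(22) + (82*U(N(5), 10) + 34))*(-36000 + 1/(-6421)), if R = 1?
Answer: 207115776896/6421 ≈ 3.2256e+7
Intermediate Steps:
B(F) = 218 (B(F) = -5 + 223 = 218)
N(W) = 3
U(u, Z) = Z - 8*u (U(u, Z) = -8*u + 1*Z = -8*u + Z = Z - 8*u)
(B(22) + (82*U(N(5), 10) + 34))*(-36000 + 1/(-6421)) = (218 + (82*(10 - 8*3) + 34))*(-36000 + 1/(-6421)) = (218 + (82*(10 - 24) + 34))*(-36000 - 1/6421) = (218 + (82*(-14) + 34))*(-231156001/6421) = (218 + (-1148 + 34))*(-231156001/6421) = (218 - 1114)*(-231156001/6421) = -896*(-231156001/6421) = 207115776896/6421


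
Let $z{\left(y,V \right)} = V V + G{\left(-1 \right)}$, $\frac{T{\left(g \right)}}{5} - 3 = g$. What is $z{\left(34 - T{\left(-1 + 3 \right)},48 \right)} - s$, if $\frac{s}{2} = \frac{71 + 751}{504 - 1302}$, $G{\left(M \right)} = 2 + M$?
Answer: $\frac{306839}{133} \approx 2307.1$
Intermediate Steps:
$T{\left(g \right)} = 15 + 5 g$
$s = - \frac{274}{133}$ ($s = 2 \frac{71 + 751}{504 - 1302} = 2 \frac{822}{-798} = 2 \cdot 822 \left(- \frac{1}{798}\right) = 2 \left(- \frac{137}{133}\right) = - \frac{274}{133} \approx -2.0602$)
$z{\left(y,V \right)} = 1 + V^{2}$ ($z{\left(y,V \right)} = V V + \left(2 - 1\right) = V^{2} + 1 = 1 + V^{2}$)
$z{\left(34 - T{\left(-1 + 3 \right)},48 \right)} - s = \left(1 + 48^{2}\right) - - \frac{274}{133} = \left(1 + 2304\right) + \frac{274}{133} = 2305 + \frac{274}{133} = \frac{306839}{133}$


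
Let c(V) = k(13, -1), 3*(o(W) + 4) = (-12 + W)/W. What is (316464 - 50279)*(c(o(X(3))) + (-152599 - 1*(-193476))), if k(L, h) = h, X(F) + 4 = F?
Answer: 10880578060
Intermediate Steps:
X(F) = -4 + F
o(W) = -4 + (-12 + W)/(3*W) (o(W) = -4 + ((-12 + W)/W)/3 = -4 + (-12 + W)/(3*W))
c(V) = -1
(316464 - 50279)*(c(o(X(3))) + (-152599 - 1*(-193476))) = (316464 - 50279)*(-1 + (-152599 - 1*(-193476))) = 266185*(-1 + (-152599 + 193476)) = 266185*(-1 + 40877) = 266185*40876 = 10880578060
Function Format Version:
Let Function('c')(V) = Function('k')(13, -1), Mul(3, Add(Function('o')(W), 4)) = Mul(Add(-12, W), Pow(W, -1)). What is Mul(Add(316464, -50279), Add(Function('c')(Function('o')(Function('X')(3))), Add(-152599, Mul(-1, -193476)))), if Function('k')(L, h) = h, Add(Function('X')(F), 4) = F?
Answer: 10880578060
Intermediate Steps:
Function('X')(F) = Add(-4, F)
Function('o')(W) = Add(-4, Mul(Rational(1, 3), Pow(W, -1), Add(-12, W))) (Function('o')(W) = Add(-4, Mul(Rational(1, 3), Mul(Add(-12, W), Pow(W, -1)))) = Add(-4, Mul(Rational(1, 3), Mul(Pow(W, -1), Add(-12, W)))) = Add(-4, Mul(Rational(1, 3), Pow(W, -1), Add(-12, W))))
Function('c')(V) = -1
Mul(Add(316464, -50279), Add(Function('c')(Function('o')(Function('X')(3))), Add(-152599, Mul(-1, -193476)))) = Mul(Add(316464, -50279), Add(-1, Add(-152599, Mul(-1, -193476)))) = Mul(266185, Add(-1, Add(-152599, 193476))) = Mul(266185, Add(-1, 40877)) = Mul(266185, 40876) = 10880578060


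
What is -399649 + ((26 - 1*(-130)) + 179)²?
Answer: -287424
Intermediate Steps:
-399649 + ((26 - 1*(-130)) + 179)² = -399649 + ((26 + 130) + 179)² = -399649 + (156 + 179)² = -399649 + 335² = -399649 + 112225 = -287424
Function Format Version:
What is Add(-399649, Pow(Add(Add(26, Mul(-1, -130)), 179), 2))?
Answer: -287424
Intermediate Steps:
Add(-399649, Pow(Add(Add(26, Mul(-1, -130)), 179), 2)) = Add(-399649, Pow(Add(Add(26, 130), 179), 2)) = Add(-399649, Pow(Add(156, 179), 2)) = Add(-399649, Pow(335, 2)) = Add(-399649, 112225) = -287424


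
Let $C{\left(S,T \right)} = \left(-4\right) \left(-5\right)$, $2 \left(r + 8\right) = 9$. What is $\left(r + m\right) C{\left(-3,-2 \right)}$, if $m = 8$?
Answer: $90$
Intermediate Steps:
$r = - \frac{7}{2}$ ($r = -8 + \frac{1}{2} \cdot 9 = -8 + \frac{9}{2} = - \frac{7}{2} \approx -3.5$)
$C{\left(S,T \right)} = 20$
$\left(r + m\right) C{\left(-3,-2 \right)} = \left(- \frac{7}{2} + 8\right) 20 = \frac{9}{2} \cdot 20 = 90$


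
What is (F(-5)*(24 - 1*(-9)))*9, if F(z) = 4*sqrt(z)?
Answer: 1188*I*sqrt(5) ≈ 2656.4*I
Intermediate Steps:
(F(-5)*(24 - 1*(-9)))*9 = ((4*sqrt(-5))*(24 - 1*(-9)))*9 = ((4*(I*sqrt(5)))*(24 + 9))*9 = ((4*I*sqrt(5))*33)*9 = (132*I*sqrt(5))*9 = 1188*I*sqrt(5)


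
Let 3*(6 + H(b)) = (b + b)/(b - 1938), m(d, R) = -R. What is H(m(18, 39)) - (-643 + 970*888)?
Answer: -1701649345/1977 ≈ -8.6072e+5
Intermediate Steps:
H(b) = -6 + 2*b/(3*(-1938 + b)) (H(b) = -6 + ((b + b)/(b - 1938))/3 = -6 + ((2*b)/(-1938 + b))/3 = -6 + (2*b/(-1938 + b))/3 = -6 + 2*b/(3*(-1938 + b)))
H(m(18, 39)) - (-643 + 970*888) = 4*(8721 - (-4)*39)/(3*(-1938 - 1*39)) - (-643 + 970*888) = 4*(8721 - 4*(-39))/(3*(-1938 - 39)) - (-643 + 861360) = (4/3)*(8721 + 156)/(-1977) - 1*860717 = (4/3)*(-1/1977)*8877 - 860717 = -11836/1977 - 860717 = -1701649345/1977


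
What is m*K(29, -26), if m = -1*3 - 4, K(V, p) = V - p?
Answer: -385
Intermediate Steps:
m = -7 (m = -3 - 4 = -7)
m*K(29, -26) = -7*(29 - 1*(-26)) = -7*(29 + 26) = -7*55 = -385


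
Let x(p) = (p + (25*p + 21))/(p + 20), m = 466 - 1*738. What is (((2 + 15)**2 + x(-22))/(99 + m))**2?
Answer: 1274641/119716 ≈ 10.647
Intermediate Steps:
m = -272 (m = 466 - 738 = -272)
x(p) = (21 + 26*p)/(20 + p) (x(p) = (p + (21 + 25*p))/(20 + p) = (21 + 26*p)/(20 + p))
(((2 + 15)**2 + x(-22))/(99 + m))**2 = (((2 + 15)**2 + (21 + 26*(-22))/(20 - 22))/(99 - 272))**2 = ((17**2 + (21 - 572)/(-2))/(-173))**2 = ((289 - 1/2*(-551))*(-1/173))**2 = ((289 + 551/2)*(-1/173))**2 = ((1129/2)*(-1/173))**2 = (-1129/346)**2 = 1274641/119716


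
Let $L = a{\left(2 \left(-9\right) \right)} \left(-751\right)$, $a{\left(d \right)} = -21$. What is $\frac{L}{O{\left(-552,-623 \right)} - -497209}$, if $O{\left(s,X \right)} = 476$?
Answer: $\frac{5257}{165895} \approx 0.031689$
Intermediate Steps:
$L = 15771$ ($L = \left(-21\right) \left(-751\right) = 15771$)
$\frac{L}{O{\left(-552,-623 \right)} - -497209} = \frac{15771}{476 - -497209} = \frac{15771}{476 + 497209} = \frac{15771}{497685} = 15771 \cdot \frac{1}{497685} = \frac{5257}{165895}$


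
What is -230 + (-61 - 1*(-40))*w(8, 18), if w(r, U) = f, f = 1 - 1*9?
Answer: -62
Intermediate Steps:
f = -8 (f = 1 - 9 = -8)
w(r, U) = -8
-230 + (-61 - 1*(-40))*w(8, 18) = -230 + (-61 - 1*(-40))*(-8) = -230 + (-61 + 40)*(-8) = -230 - 21*(-8) = -230 + 168 = -62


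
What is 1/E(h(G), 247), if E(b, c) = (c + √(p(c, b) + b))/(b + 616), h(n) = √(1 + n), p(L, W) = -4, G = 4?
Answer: (616 + √5)/(247 + I*√(4 - √5)) ≈ 2.5029 - 0.013458*I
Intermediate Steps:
E(b, c) = (c + √(-4 + b))/(616 + b) (E(b, c) = (c + √(-4 + b))/(b + 616) = (c + √(-4 + b))/(616 + b))
1/E(h(G), 247) = 1/((247 + √(-4 + √(1 + 4)))/(616 + √(1 + 4))) = 1/((247 + √(-4 + √5))/(616 + √5)) = (616 + √5)/(247 + √(-4 + √5))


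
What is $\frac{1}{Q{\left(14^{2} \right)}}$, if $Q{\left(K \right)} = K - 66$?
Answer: $\frac{1}{130} \approx 0.0076923$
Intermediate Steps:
$Q{\left(K \right)} = -66 + K$
$\frac{1}{Q{\left(14^{2} \right)}} = \frac{1}{-66 + 14^{2}} = \frac{1}{-66 + 196} = \frac{1}{130}$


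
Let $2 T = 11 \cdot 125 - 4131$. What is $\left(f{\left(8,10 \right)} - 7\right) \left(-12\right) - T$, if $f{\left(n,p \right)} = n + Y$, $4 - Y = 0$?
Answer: $1318$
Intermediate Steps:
$Y = 4$ ($Y = 4 - 0 = 4 + 0 = 4$)
$f{\left(n,p \right)} = 4 + n$ ($f{\left(n,p \right)} = n + 4 = 4 + n$)
$T = -1378$ ($T = \frac{11 \cdot 125 - 4131}{2} = \frac{1375 - 4131}{2} = \frac{1}{2} \left(-2756\right) = -1378$)
$\left(f{\left(8,10 \right)} - 7\right) \left(-12\right) - T = \left(\left(4 + 8\right) - 7\right) \left(-12\right) - -1378 = \left(12 - 7\right) \left(-12\right) + 1378 = 5 \left(-12\right) + 1378 = -60 + 1378 = 1318$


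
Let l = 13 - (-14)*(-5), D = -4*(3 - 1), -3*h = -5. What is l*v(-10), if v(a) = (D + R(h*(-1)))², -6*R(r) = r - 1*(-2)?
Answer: -399475/108 ≈ -3698.8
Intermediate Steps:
h = 5/3 (h = -⅓*(-5) = 5/3 ≈ 1.6667)
D = -8 (D = -4*2 = -8)
l = -57 (l = 13 - 1*70 = 13 - 70 = -57)
R(r) = -⅓ - r/6 (R(r) = -(r - 1*(-2))/6 = -(r + 2)/6 = -(2 + r)/6 = -⅓ - r/6)
v(a) = 21025/324 (v(a) = (-8 + (-⅓ - 5*(-1)/18))² = (-8 + (-⅓ - ⅙*(-5/3)))² = (-8 + (-⅓ + 5/18))² = (-8 - 1/18)² = (-145/18)² = 21025/324)
l*v(-10) = -57*21025/324 = -399475/108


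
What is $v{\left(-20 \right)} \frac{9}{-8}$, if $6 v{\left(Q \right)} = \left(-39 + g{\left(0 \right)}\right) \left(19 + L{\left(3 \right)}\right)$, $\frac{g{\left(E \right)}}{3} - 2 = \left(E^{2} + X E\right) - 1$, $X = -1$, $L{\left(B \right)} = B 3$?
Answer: $189$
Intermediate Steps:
$L{\left(B \right)} = 3 B$
$g{\left(E \right)} = 3 - 3 E + 3 E^{2}$ ($g{\left(E \right)} = 6 + 3 \left(\left(E^{2} - E\right) - 1\right) = 6 + 3 \left(-1 + E^{2} - E\right) = 6 - \left(3 - 3 E^{2} + 3 E\right) = 3 - 3 E + 3 E^{2}$)
$v{\left(Q \right)} = -168$ ($v{\left(Q \right)} = \frac{\left(-39 + \left(3 - 0 + 3 \cdot 0^{2}\right)\right) \left(19 + 3 \cdot 3\right)}{6} = \frac{\left(-39 + \left(3 + 0 + 3 \cdot 0\right)\right) \left(19 + 9\right)}{6} = \frac{\left(-39 + \left(3 + 0 + 0\right)\right) 28}{6} = \frac{\left(-39 + 3\right) 28}{6} = \frac{\left(-36\right) 28}{6} = \frac{1}{6} \left(-1008\right) = -168$)
$v{\left(-20 \right)} \frac{9}{-8} = - 168 \frac{9}{-8} = - 168 \cdot 9 \left(- \frac{1}{8}\right) = \left(-168\right) \left(- \frac{9}{8}\right) = 189$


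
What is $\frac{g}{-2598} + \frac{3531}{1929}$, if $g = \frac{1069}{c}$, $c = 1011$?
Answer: $\frac{3090794939}{1688889654} \approx 1.8301$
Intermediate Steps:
$g = \frac{1069}{1011} \approx 1.0574$
$\frac{g}{-2598} + \frac{3531}{1929} = \frac{1069}{1011 \left(-2598\right)} + \frac{3531}{1929} = \frac{1069}{1011} \left(- \frac{1}{2598}\right) + 3531 \cdot \frac{1}{1929} = - \frac{1069}{2626578} + \frac{1177}{643} = \frac{3090794939}{1688889654}$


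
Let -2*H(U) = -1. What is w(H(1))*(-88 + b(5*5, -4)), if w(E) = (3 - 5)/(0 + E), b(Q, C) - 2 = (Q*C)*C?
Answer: -1256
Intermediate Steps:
H(U) = ½ (H(U) = -½*(-1) = ½)
b(Q, C) = 2 + Q*C² (b(Q, C) = 2 + (Q*C)*C = 2 + (C*Q)*C = 2 + Q*C²)
w(E) = -2/E
w(H(1))*(-88 + b(5*5, -4)) = (-2/½)*(-88 + (2 + (5*5)*(-4)²)) = (-2*2)*(-88 + (2 + 25*16)) = -4*(-88 + (2 + 400)) = -4*(-88 + 402) = -4*314 = -1256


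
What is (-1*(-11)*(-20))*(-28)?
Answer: 6160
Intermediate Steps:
(-1*(-11)*(-20))*(-28) = (11*(-20))*(-28) = -220*(-28) = 6160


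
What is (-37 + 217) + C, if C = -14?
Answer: 166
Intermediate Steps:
(-37 + 217) + C = (-37 + 217) - 14 = 180 - 14 = 166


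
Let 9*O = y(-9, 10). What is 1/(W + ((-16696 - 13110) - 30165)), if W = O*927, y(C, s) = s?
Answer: -1/58941 ≈ -1.6966e-5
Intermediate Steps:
O = 10/9 (O = (1/9)*10 = 10/9 ≈ 1.1111)
W = 1030 (W = (10/9)*927 = 1030)
1/(W + ((-16696 - 13110) - 30165)) = 1/(1030 + ((-16696 - 13110) - 30165)) = 1/(1030 + (-29806 - 30165)) = 1/(1030 - 59971) = 1/(-58941) = -1/58941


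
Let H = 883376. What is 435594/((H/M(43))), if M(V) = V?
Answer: 9365271/441688 ≈ 21.203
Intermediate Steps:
435594/((H/M(43))) = 435594/((883376/43)) = 435594/((883376*(1/43))) = 435594/(883376/43) = 435594*(43/883376) = 9365271/441688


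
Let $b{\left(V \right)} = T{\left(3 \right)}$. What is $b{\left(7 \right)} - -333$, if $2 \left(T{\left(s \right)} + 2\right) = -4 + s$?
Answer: $\frac{661}{2} \approx 330.5$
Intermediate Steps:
$T{\left(s \right)} = -4 + \frac{s}{2}$ ($T{\left(s \right)} = -2 + \frac{-4 + s}{2} = -2 + \left(-2 + \frac{s}{2}\right) = -4 + \frac{s}{2}$)
$b{\left(V \right)} = - \frac{5}{2}$ ($b{\left(V \right)} = -4 + \frac{1}{2} \cdot 3 = -4 + \frac{3}{2} = - \frac{5}{2}$)
$b{\left(7 \right)} - -333 = - \frac{5}{2} - -333 = - \frac{5}{2} + 333 = \frac{661}{2}$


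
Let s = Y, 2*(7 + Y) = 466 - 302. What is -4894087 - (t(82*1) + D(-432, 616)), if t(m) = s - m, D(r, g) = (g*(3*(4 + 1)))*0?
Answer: -4894080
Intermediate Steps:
Y = 75 (Y = -7 + (466 - 302)/2 = -7 + (½)*164 = -7 + 82 = 75)
s = 75
D(r, g) = 0 (D(r, g) = (g*(3*5))*0 = (g*15)*0 = (15*g)*0 = 0)
t(m) = 75 - m
-4894087 - (t(82*1) + D(-432, 616)) = -4894087 - ((75 - 82) + 0) = -4894087 - (-7 + 0) = -4894087 - 1*(-7) = -4894087 + 7 = -4894080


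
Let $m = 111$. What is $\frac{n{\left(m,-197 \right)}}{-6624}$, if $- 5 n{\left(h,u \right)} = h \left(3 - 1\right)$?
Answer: $\frac{37}{5520} \approx 0.0067029$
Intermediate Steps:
$n{\left(h,u \right)} = - \frac{2 h}{5}$ ($n{\left(h,u \right)} = - \frac{h \left(3 - 1\right)}{5} = - \frac{h 2}{5} = - \frac{2 h}{5}$)
$\frac{n{\left(m,-197 \right)}}{-6624} = \frac{\left(- \frac{2}{5}\right) 111}{-6624} = \left(- \frac{222}{5}\right) \left(- \frac{1}{6624}\right) = \frac{37}{5520}$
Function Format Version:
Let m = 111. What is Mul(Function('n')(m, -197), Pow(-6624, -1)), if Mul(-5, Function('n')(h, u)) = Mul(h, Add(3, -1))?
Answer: Rational(37, 5520) ≈ 0.0067029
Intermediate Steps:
Function('n')(h, u) = Mul(Rational(-2, 5), h) (Function('n')(h, u) = Mul(Rational(-1, 5), Mul(h, Add(3, -1))) = Mul(Rational(-1, 5), Mul(h, 2)) = Mul(Rational(-1, 5), Mul(2, h)) = Mul(Rational(-2, 5), h))
Mul(Function('n')(m, -197), Pow(-6624, -1)) = Mul(Mul(Rational(-2, 5), 111), Pow(-6624, -1)) = Mul(Rational(-222, 5), Rational(-1, 6624)) = Rational(37, 5520)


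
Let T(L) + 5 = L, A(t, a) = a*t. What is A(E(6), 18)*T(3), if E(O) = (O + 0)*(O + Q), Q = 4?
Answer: -2160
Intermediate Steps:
E(O) = O*(4 + O) (E(O) = (O + 0)*(O + 4) = O*(4 + O))
T(L) = -5 + L
A(E(6), 18)*T(3) = (18*(6*(4 + 6)))*(-5 + 3) = (18*(6*10))*(-2) = (18*60)*(-2) = 1080*(-2) = -2160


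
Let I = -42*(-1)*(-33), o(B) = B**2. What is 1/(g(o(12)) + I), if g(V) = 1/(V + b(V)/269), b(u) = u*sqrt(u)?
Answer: -40464/56082835 ≈ -0.00072150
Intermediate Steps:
I = -1386 (I = 42*(-33) = -1386)
b(u) = u**(3/2)
g(V) = 1/(V + V**(3/2)/269)
1/(g(o(12)) + I) = 1/(269/((12**2)**(3/2) + 269*12**2) - 1386) = 1/(269/(144**(3/2) + 269*144) - 1386) = 1/(269/(1728 + 38736) - 1386) = 1/(269/40464 - 1386) = 1/(-56082835/40464) = -40464/56082835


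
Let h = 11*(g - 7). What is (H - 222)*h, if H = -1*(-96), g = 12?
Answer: -6930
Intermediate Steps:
H = 96
h = 55 (h = 11*(12 - 7) = 11*5 = 55)
(H - 222)*h = (96 - 222)*55 = -126*55 = -6930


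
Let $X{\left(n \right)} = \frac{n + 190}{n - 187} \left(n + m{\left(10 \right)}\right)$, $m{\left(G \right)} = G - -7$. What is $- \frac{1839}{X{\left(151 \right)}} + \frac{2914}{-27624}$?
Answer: $\frac{34622543}{32969244} \approx 1.0501$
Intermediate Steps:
$m{\left(G \right)} = 7 + G$ ($m{\left(G \right)} = G + 7 = 7 + G$)
$X{\left(n \right)} = \frac{\left(17 + n\right) \left(190 + n\right)}{-187 + n}$ ($X{\left(n \right)} = \frac{n + 190}{n - 187} \left(n + \left(7 + 10\right)\right) = \frac{190 + n}{-187 + n} \left(n + 17\right) = \frac{190 + n}{-187 + n} \left(17 + n\right) = \frac{\left(17 + n\right) \left(190 + n\right)}{-187 + n}$)
$- \frac{1839}{X{\left(151 \right)}} + \frac{2914}{-27624} = - \frac{1839}{\frac{1}{-187 + 151} \left(3230 + 151^{2} + 207 \cdot 151\right)} + \frac{2914}{-27624} = - \frac{1839}{\frac{1}{-36} \left(3230 + 22801 + 31257\right)} + 2914 \left(- \frac{1}{27624}\right) = - \frac{1839}{\left(- \frac{1}{36}\right) 57288} - \frac{1457}{13812} = - \frac{1839}{- \frac{4774}{3}} - \frac{1457}{13812} = \left(-1839\right) \left(- \frac{3}{4774}\right) - \frac{1457}{13812} = \frac{5517}{4774} - \frac{1457}{13812} = \frac{34622543}{32969244}$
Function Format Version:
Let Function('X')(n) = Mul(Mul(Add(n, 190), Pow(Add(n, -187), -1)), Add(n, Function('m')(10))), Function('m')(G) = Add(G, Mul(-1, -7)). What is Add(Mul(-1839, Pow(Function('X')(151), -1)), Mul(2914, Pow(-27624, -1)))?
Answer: Rational(34622543, 32969244) ≈ 1.0501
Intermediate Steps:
Function('m')(G) = Add(7, G) (Function('m')(G) = Add(G, 7) = Add(7, G))
Function('X')(n) = Mul(Pow(Add(-187, n), -1), Add(17, n), Add(190, n)) (Function('X')(n) = Mul(Mul(Add(n, 190), Pow(Add(n, -187), -1)), Add(n, Add(7, 10))) = Mul(Mul(Add(190, n), Pow(Add(-187, n), -1)), Add(n, 17)) = Mul(Mul(Pow(Add(-187, n), -1), Add(190, n)), Add(17, n)) = Mul(Pow(Add(-187, n), -1), Add(17, n), Add(190, n)))
Add(Mul(-1839, Pow(Function('X')(151), -1)), Mul(2914, Pow(-27624, -1))) = Add(Mul(-1839, Pow(Mul(Pow(Add(-187, 151), -1), Add(3230, Pow(151, 2), Mul(207, 151))), -1)), Mul(2914, Pow(-27624, -1))) = Add(Mul(-1839, Pow(Mul(Pow(-36, -1), Add(3230, 22801, 31257)), -1)), Mul(2914, Rational(-1, 27624))) = Add(Mul(-1839, Pow(Mul(Rational(-1, 36), 57288), -1)), Rational(-1457, 13812)) = Add(Mul(-1839, Pow(Rational(-4774, 3), -1)), Rational(-1457, 13812)) = Add(Mul(-1839, Rational(-3, 4774)), Rational(-1457, 13812)) = Add(Rational(5517, 4774), Rational(-1457, 13812)) = Rational(34622543, 32969244)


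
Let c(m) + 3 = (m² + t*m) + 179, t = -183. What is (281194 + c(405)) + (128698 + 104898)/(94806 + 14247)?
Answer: 40489431436/109053 ≈ 3.7128e+5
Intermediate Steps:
c(m) = 176 + m² - 183*m (c(m) = -3 + ((m² - 183*m) + 179) = -3 + (179 + m² - 183*m) = 176 + m² - 183*m)
(281194 + c(405)) + (128698 + 104898)/(94806 + 14247) = (281194 + (176 + 405² - 183*405)) + (128698 + 104898)/(94806 + 14247) = (281194 + (176 + 164025 - 74115)) + 233596/109053 = (281194 + 90086) + 233596*(1/109053) = 371280 + 233596/109053 = 40489431436/109053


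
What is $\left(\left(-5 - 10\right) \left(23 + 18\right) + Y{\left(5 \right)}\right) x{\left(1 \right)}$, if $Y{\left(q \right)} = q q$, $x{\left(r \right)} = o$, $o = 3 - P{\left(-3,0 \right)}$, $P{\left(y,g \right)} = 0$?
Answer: $-1770$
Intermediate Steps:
$o = 3$ ($o = 3 - 0 = 3 + 0 = 3$)
$x{\left(r \right)} = 3$
$Y{\left(q \right)} = q^{2}$
$\left(\left(-5 - 10\right) \left(23 + 18\right) + Y{\left(5 \right)}\right) x{\left(1 \right)} = \left(\left(-5 - 10\right) \left(23 + 18\right) + 5^{2}\right) 3 = \left(\left(-15\right) 41 + 25\right) 3 = \left(-615 + 25\right) 3 = \left(-590\right) 3 = -1770$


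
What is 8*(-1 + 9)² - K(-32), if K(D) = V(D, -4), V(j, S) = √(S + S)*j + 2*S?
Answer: 520 + 64*I*√2 ≈ 520.0 + 90.51*I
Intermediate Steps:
V(j, S) = 2*S + j*√2*√S (V(j, S) = √(2*S)*j + 2*S = (√2*√S)*j + 2*S = j*√2*√S + 2*S = 2*S + j*√2*√S)
K(D) = -8 + 2*I*D*√2 (K(D) = 2*(-4) + D*√2*√(-4) = -8 + D*√2*(2*I) = -8 + 2*I*D*√2)
8*(-1 + 9)² - K(-32) = 8*(-1 + 9)² - (-8 + 2*I*(-32)*√2) = 8*8² - (-8 - 64*I*√2) = 8*64 + (8 + 64*I*√2) = 512 + (8 + 64*I*√2) = 520 + 64*I*√2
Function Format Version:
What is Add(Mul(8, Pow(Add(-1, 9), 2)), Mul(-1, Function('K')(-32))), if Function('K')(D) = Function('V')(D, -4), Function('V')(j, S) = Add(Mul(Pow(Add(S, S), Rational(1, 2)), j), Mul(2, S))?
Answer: Add(520, Mul(64, I, Pow(2, Rational(1, 2)))) ≈ Add(520.00, Mul(90.510, I))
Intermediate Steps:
Function('V')(j, S) = Add(Mul(2, S), Mul(j, Pow(2, Rational(1, 2)), Pow(S, Rational(1, 2)))) (Function('V')(j, S) = Add(Mul(Pow(Mul(2, S), Rational(1, 2)), j), Mul(2, S)) = Add(Mul(Mul(Pow(2, Rational(1, 2)), Pow(S, Rational(1, 2))), j), Mul(2, S)) = Add(Mul(j, Pow(2, Rational(1, 2)), Pow(S, Rational(1, 2))), Mul(2, S)) = Add(Mul(2, S), Mul(j, Pow(2, Rational(1, 2)), Pow(S, Rational(1, 2)))))
Function('K')(D) = Add(-8, Mul(2, I, D, Pow(2, Rational(1, 2)))) (Function('K')(D) = Add(Mul(2, -4), Mul(D, Pow(2, Rational(1, 2)), Pow(-4, Rational(1, 2)))) = Add(-8, Mul(D, Pow(2, Rational(1, 2)), Mul(2, I))) = Add(-8, Mul(2, I, D, Pow(2, Rational(1, 2)))))
Add(Mul(8, Pow(Add(-1, 9), 2)), Mul(-1, Function('K')(-32))) = Add(Mul(8, Pow(Add(-1, 9), 2)), Mul(-1, Add(-8, Mul(2, I, -32, Pow(2, Rational(1, 2)))))) = Add(Mul(8, Pow(8, 2)), Mul(-1, Add(-8, Mul(-64, I, Pow(2, Rational(1, 2)))))) = Add(Mul(8, 64), Add(8, Mul(64, I, Pow(2, Rational(1, 2))))) = Add(512, Add(8, Mul(64, I, Pow(2, Rational(1, 2))))) = Add(520, Mul(64, I, Pow(2, Rational(1, 2))))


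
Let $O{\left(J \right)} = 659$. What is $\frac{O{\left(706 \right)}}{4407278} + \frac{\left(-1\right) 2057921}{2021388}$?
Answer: $- \frac{4534248927173}{4454409430932} \approx -1.0179$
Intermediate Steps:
$\frac{O{\left(706 \right)}}{4407278} + \frac{\left(-1\right) 2057921}{2021388} = \frac{659}{4407278} + \frac{\left(-1\right) 2057921}{2021388} = 659 \cdot \frac{1}{4407278} - \frac{2057921}{2021388} = \frac{659}{4407278} - \frac{2057921}{2021388} = - \frac{4534248927173}{4454409430932}$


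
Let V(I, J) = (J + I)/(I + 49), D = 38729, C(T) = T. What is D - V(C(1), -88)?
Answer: 1936537/50 ≈ 38731.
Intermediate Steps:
V(I, J) = (I + J)/(49 + I)
D - V(C(1), -88) = 38729 - (1 - 88)/(49 + 1) = 38729 - (-87)/50 = 38729 - 1*(-87/50) = 38729 + 87/50 = 1936537/50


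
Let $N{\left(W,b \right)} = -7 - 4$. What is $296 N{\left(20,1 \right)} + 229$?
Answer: $-3027$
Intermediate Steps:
$N{\left(W,b \right)} = -11$ ($N{\left(W,b \right)} = -7 - 4 = -11$)
$296 N{\left(20,1 \right)} + 229 = 296 \left(-11\right) + 229 = -3256 + 229 = -3027$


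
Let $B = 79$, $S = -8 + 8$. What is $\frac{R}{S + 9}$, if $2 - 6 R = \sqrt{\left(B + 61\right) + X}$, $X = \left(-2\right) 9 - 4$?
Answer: $\frac{1}{27} - \frac{\sqrt{118}}{54} \approx -0.16413$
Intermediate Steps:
$S = 0$
$X = -22$ ($X = -18 - 4 = -22$)
$R = \frac{1}{3} - \frac{\sqrt{118}}{6}$ ($R = \frac{1}{3} - \frac{\sqrt{\left(79 + 61\right) - 22}}{6} = \frac{1}{3} - \frac{\sqrt{140 - 22}}{6} = \frac{1}{3} - \frac{\sqrt{118}}{6} \approx -1.4771$)
$\frac{R}{S + 9} = \frac{\frac{1}{3} - \frac{\sqrt{118}}{6}}{0 + 9} = \frac{\frac{1}{3} - \frac{\sqrt{118}}{6}}{9} = \frac{1}{27} - \frac{\sqrt{118}}{54}$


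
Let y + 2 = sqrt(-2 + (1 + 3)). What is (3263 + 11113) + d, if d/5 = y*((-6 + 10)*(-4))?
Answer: 14536 - 80*sqrt(2) ≈ 14423.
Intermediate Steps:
y = -2 + sqrt(2) (y = -2 + sqrt(-2 + (1 + 3)) = -2 + sqrt(-2 + 4) = -2 + sqrt(2) ≈ -0.58579)
d = 160 - 80*sqrt(2) (d = 5*((-2 + sqrt(2))*((-6 + 10)*(-4))) = 5*((-2 + sqrt(2))*(4*(-4))) = 5*((-2 + sqrt(2))*(-16)) = 5*(32 - 16*sqrt(2)) = 160 - 80*sqrt(2) ≈ 46.863)
(3263 + 11113) + d = (3263 + 11113) + (160 - 80*sqrt(2)) = 14376 + (160 - 80*sqrt(2)) = 14536 - 80*sqrt(2)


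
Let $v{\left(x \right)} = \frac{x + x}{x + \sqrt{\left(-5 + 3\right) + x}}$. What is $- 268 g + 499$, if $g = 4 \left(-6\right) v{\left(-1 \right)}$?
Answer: $\frac{499 \sqrt{3} + 13363 i}{i + \sqrt{3}} \approx 3715.0 + 5570.3 i$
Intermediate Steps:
$v{\left(x \right)} = \frac{2 x}{x + \sqrt{-2 + x}}$
$g = \frac{48}{-1 + i \sqrt{3}}$ ($g = 4 \left(-6\right) 2 \left(-1\right) \frac{1}{-1 + \sqrt{-2 - 1}} = - 24 \cdot 2 \left(-1\right) \frac{1}{-1 + \sqrt{-3}} = - 24 \cdot 2 \left(-1\right) \frac{1}{-1 + i \sqrt{3}} = - 24 \left(- \frac{2}{-1 + i \sqrt{3}}\right) = \frac{48}{-1 + i \sqrt{3}} \approx -12.0 - 20.785 i$)
$- 268 g + 499 = - 268 \left(-12 - 12 i \sqrt{3}\right) + 499 = \left(3216 + 3216 i \sqrt{3}\right) + 499 = 3715 + 3216 i \sqrt{3}$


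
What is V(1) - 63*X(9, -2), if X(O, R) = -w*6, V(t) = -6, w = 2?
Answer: 750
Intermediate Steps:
X(O, R) = -12 (X(O, R) = -1*2*6 = -2*6 = -12)
V(1) - 63*X(9, -2) = -6 - 63*(-12) = -6 + 756 = 750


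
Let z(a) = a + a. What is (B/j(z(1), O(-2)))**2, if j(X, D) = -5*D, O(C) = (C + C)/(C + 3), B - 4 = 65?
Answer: 4761/400 ≈ 11.902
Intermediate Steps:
B = 69 (B = 4 + 65 = 69)
O(C) = 2*C/(3 + C) (O(C) = (2*C)/(3 + C) = 2*C/(3 + C))
z(a) = 2*a
(B/j(z(1), O(-2)))**2 = (69/((-10*(-2)/(3 - 2))))**2 = (69/((-10*(-2)/1)))**2 = (69/((-10*(-2))))**2 = (69/((-5*(-4))))**2 = (69/20)**2 = 4761/400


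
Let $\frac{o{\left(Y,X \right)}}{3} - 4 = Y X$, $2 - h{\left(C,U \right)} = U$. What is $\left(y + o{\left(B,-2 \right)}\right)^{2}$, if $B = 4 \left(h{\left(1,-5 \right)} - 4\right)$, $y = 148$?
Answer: $7744$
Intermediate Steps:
$h{\left(C,U \right)} = 2 - U$
$B = 12$ ($B = 4 \left(\left(2 - -5\right) - 4\right) = 4 \left(\left(2 + 5\right) - 4\right) = 4 \left(7 - 4\right) = 4 \cdot 3 = 12$)
$o{\left(Y,X \right)} = 12 + 3 X Y$ ($o{\left(Y,X \right)} = 12 + 3 Y X = 12 + 3 X Y$)
$\left(y + o{\left(B,-2 \right)}\right)^{2} = \left(148 + \left(12 + 3 \left(-2\right) 12\right)\right)^{2} = \left(148 + \left(12 - 72\right)\right)^{2} = \left(148 - 60\right)^{2} = 88^{2} = 7744$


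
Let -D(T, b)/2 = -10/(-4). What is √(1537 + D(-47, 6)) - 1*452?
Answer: -452 + 2*√383 ≈ -412.86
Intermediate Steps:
D(T, b) = -5 (D(T, b) = -(-20)/(-4) = -(-20)*(-1)/4 = -2*5/2 = -5)
√(1537 + D(-47, 6)) - 1*452 = √(1537 - 5) - 1*452 = √1532 - 452 = 2*√383 - 452 = -452 + 2*√383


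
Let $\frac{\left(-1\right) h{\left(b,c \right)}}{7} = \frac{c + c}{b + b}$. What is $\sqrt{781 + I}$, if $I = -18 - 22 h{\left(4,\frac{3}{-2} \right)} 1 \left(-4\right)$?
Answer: $\sqrt{994} \approx 31.528$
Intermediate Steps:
$h{\left(b,c \right)} = - \frac{7 c}{b}$ ($h{\left(b,c \right)} = - 7 \frac{c + c}{b + b} = - 7 \frac{2 c}{2 b} = - 7 \cdot 2 c \frac{1}{2 b} = - 7 \frac{c}{b} = - \frac{7 c}{b}$)
$I = 213$ ($I = -18 - 22 - \frac{7 \frac{3}{-2}}{4} \cdot 1 \left(-4\right) = -18 - 22 \left(-7\right) 3 \left(- \frac{1}{2}\right) \frac{1}{4} \cdot 1 \left(-4\right) = -18 - 22 \left(-7\right) \left(- \frac{3}{2}\right) \frac{1}{4} \cdot 1 \left(-4\right) = -18 - 22 \cdot \frac{21}{8} \cdot 1 \left(-4\right) = -18 - 22 \cdot \frac{21}{8} \left(-4\right) = -18 - -231 = -18 + 231 = 213$)
$\sqrt{781 + I} = \sqrt{781 + 213} = \sqrt{994}$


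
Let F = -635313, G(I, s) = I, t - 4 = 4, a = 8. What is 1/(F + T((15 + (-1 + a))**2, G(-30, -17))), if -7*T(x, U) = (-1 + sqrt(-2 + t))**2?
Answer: -15565193/9888785025590 - 7*sqrt(6)/9888785025590 ≈ -1.5740e-6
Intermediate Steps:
t = 8 (t = 4 + 4 = 8)
T(x, U) = -(-1 + sqrt(6))**2/7 (T(x, U) = -(-1 + sqrt(-2 + 8))**2/7 = -(-1 + sqrt(6))**2/7)
1/(F + T((15 + (-1 + a))**2, G(-30, -17))) = 1/(-635313 + (-1 + 2*sqrt(6)/7)) = 1/(-635314 + 2*sqrt(6)/7)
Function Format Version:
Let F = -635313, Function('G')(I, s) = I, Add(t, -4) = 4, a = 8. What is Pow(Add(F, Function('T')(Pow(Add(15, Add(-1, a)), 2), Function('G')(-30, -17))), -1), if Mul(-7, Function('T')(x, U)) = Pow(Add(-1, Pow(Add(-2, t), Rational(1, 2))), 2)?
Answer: Add(Rational(-15565193, 9888785025590), Mul(Rational(-7, 9888785025590), Pow(6, Rational(1, 2)))) ≈ -1.5740e-6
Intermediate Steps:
t = 8 (t = Add(4, 4) = 8)
Function('T')(x, U) = Mul(Rational(-1, 7), Pow(Add(-1, Pow(6, Rational(1, 2))), 2)) (Function('T')(x, U) = Mul(Rational(-1, 7), Pow(Add(-1, Pow(Add(-2, 8), Rational(1, 2))), 2)) = Mul(Rational(-1, 7), Pow(Add(-1, Pow(6, Rational(1, 2))), 2)))
Pow(Add(F, Function('T')(Pow(Add(15, Add(-1, a)), 2), Function('G')(-30, -17))), -1) = Pow(Add(-635313, Add(-1, Mul(Rational(2, 7), Pow(6, Rational(1, 2))))), -1) = Pow(Add(-635314, Mul(Rational(2, 7), Pow(6, Rational(1, 2)))), -1)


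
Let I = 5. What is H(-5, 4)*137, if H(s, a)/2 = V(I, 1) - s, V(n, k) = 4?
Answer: 2466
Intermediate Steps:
H(s, a) = 8 - 2*s (H(s, a) = 2*(4 - s) = 8 - 2*s)
H(-5, 4)*137 = (8 - 2*(-5))*137 = (8 + 10)*137 = 18*137 = 2466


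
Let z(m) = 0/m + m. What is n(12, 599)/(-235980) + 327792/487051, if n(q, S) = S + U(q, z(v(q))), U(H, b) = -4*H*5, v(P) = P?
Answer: 77177504851/114934294980 ≈ 0.67149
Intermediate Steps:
z(m) = m (z(m) = 0 + m = m)
U(H, b) = -20*H
n(q, S) = S - 20*q
n(12, 599)/(-235980) + 327792/487051 = (599 - 20*12)/(-235980) + 327792/487051 = (599 - 240)*(-1/235980) + 327792*(1/487051) = 359*(-1/235980) + 327792/487051 = -359/235980 + 327792/487051 = 77177504851/114934294980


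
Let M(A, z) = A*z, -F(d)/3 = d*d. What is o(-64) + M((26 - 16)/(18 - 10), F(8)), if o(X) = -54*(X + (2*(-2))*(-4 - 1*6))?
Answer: 1056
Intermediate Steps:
F(d) = -3*d² (F(d) = -3*d*d = -3*d²)
o(X) = -2160 - 54*X (o(X) = -54*(X - 4*(-4 - 6)) = -54*(X - 4*(-10)) = -54*(X + 40) = -54*(40 + X) = -2160 - 54*X)
o(-64) + M((26 - 16)/(18 - 10), F(8)) = (-2160 - 54*(-64)) + ((26 - 16)/(18 - 10))*(-3*8²) = (-2160 + 3456) + (10/8)*(-3*64) = 1296 + (10*(⅛))*(-192) = 1296 + (5/4)*(-192) = 1296 - 240 = 1056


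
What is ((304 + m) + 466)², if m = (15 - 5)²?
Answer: 756900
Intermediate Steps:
m = 100 (m = 10² = 100)
((304 + m) + 466)² = ((304 + 100) + 466)² = (404 + 466)² = 870² = 756900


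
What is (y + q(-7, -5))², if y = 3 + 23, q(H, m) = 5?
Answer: 961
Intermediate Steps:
y = 26
(y + q(-7, -5))² = (26 + 5)² = 31² = 961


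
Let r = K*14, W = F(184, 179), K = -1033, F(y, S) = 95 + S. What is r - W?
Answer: -14736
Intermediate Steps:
W = 274 (W = 95 + 179 = 274)
r = -14462 (r = -1033*14 = -14462)
r - W = -14462 - 1*274 = -14462 - 274 = -14736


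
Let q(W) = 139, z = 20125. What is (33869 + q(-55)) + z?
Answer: 54133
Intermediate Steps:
(33869 + q(-55)) + z = (33869 + 139) + 20125 = 34008 + 20125 = 54133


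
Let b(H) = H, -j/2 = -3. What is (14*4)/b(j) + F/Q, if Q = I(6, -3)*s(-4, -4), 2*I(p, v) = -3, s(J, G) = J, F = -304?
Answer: -124/3 ≈ -41.333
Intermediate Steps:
j = 6 (j = -2*(-3) = 6)
I(p, v) = -3/2 (I(p, v) = (½)*(-3) = -3/2)
Q = 6 (Q = -3/2*(-4) = 6)
(14*4)/b(j) + F/Q = (14*4)/6 - 304/6 = 56*(⅙) - 304*⅙ = 28/3 - 152/3 = -124/3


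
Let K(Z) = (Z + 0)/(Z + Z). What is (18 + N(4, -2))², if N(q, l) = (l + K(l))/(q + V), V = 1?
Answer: 31329/100 ≈ 313.29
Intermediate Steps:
K(Z) = ½ (K(Z) = Z/((2*Z)) = Z*(1/(2*Z)) = ½)
N(q, l) = (½ + l)/(1 + q) (N(q, l) = (l + ½)/(q + 1) = (½ + l)/(1 + q))
(18 + N(4, -2))² = (18 + (½ - 2)/(1 + 4))² = (18 - 3/2/5)² = (18 + (⅕)*(-3/2))² = (18 - 3/10)² = (177/10)² = 31329/100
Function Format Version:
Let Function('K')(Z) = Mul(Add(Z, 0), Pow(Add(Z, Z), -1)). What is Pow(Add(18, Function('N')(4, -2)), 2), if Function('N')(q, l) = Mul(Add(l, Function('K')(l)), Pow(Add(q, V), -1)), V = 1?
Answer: Rational(31329, 100) ≈ 313.29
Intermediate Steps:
Function('K')(Z) = Rational(1, 2) (Function('K')(Z) = Mul(Z, Pow(Mul(2, Z), -1)) = Mul(Z, Mul(Rational(1, 2), Pow(Z, -1))) = Rational(1, 2))
Function('N')(q, l) = Mul(Pow(Add(1, q), -1), Add(Rational(1, 2), l)) (Function('N')(q, l) = Mul(Add(l, Rational(1, 2)), Pow(Add(q, 1), -1)) = Mul(Add(Rational(1, 2), l), Pow(Add(1, q), -1)) = Mul(Pow(Add(1, q), -1), Add(Rational(1, 2), l)))
Pow(Add(18, Function('N')(4, -2)), 2) = Pow(Add(18, Mul(Pow(Add(1, 4), -1), Add(Rational(1, 2), -2))), 2) = Pow(Add(18, Mul(Pow(5, -1), Rational(-3, 2))), 2) = Pow(Add(18, Mul(Rational(1, 5), Rational(-3, 2))), 2) = Pow(Add(18, Rational(-3, 10)), 2) = Pow(Rational(177, 10), 2) = Rational(31329, 100)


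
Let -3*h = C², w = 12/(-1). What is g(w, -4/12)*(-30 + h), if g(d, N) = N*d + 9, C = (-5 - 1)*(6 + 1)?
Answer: -8034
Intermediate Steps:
w = -12 (w = 12*(-1) = -12)
C = -42 (C = -6*7 = -42)
h = -588 (h = -⅓*(-42)² = -⅓*1764 = -588)
g(d, N) = 9 + N*d
g(w, -4/12)*(-30 + h) = (9 - 4/12*(-12))*(-30 - 588) = (9 - 4*1/12*(-12))*(-618) = (9 - ⅓*(-12))*(-618) = (9 + 4)*(-618) = 13*(-618) = -8034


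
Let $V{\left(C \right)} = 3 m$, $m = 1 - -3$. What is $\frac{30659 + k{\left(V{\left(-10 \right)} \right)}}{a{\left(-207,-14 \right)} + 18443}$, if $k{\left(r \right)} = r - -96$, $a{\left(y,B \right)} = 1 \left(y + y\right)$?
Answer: $\frac{2797}{1639} \approx 1.7065$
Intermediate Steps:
$a{\left(y,B \right)} = 2 y$ ($a{\left(y,B \right)} = 1 \cdot 2 y = 2 y$)
$m = 4$ ($m = 1 + 3 = 4$)
$V{\left(C \right)} = 12$ ($V{\left(C \right)} = 3 \cdot 4 = 12$)
$k{\left(r \right)} = 96 + r$ ($k{\left(r \right)} = r + 96 = 96 + r$)
$\frac{30659 + k{\left(V{\left(-10 \right)} \right)}}{a{\left(-207,-14 \right)} + 18443} = \frac{30659 + \left(96 + 12\right)}{2 \left(-207\right) + 18443} = \frac{30659 + 108}{-414 + 18443} = \frac{30767}{18029} = 30767 \cdot \frac{1}{18029} = \frac{2797}{1639}$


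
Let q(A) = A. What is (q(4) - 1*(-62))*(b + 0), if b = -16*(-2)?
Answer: 2112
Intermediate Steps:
b = 32
(q(4) - 1*(-62))*(b + 0) = (4 - 1*(-62))*(32 + 0) = (4 + 62)*32 = 66*32 = 2112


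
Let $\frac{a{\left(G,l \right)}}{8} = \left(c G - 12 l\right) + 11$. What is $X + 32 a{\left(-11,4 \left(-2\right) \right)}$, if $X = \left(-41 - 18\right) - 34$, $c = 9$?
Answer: $1955$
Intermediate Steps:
$a{\left(G,l \right)} = 88 - 96 l + 72 G$ ($a{\left(G,l \right)} = 8 \left(\left(9 G - 12 l\right) + 11\right) = 8 \left(\left(- 12 l + 9 G\right) + 11\right) = 8 \left(11 - 12 l + 9 G\right) = 88 - 96 l + 72 G$)
$X = -93$ ($X = -59 - 34 = -93$)
$X + 32 a{\left(-11,4 \left(-2\right) \right)} = -93 + 32 \left(88 - 96 \cdot 4 \left(-2\right) + 72 \left(-11\right)\right) = -93 + 32 \left(88 - -768 - 792\right) = -93 + 32 \left(88 + 768 - 792\right) = -93 + 32 \cdot 64 = -93 + 2048 = 1955$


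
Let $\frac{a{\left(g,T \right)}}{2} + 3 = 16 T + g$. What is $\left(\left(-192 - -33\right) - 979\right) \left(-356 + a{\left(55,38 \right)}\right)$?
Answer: $-1097032$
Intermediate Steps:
$a{\left(g,T \right)} = -6 + 2 g + 32 T$ ($a{\left(g,T \right)} = -6 + 2 \left(16 T + g\right) = -6 + 2 \left(g + 16 T\right) = -6 + \left(2 g + 32 T\right) = -6 + 2 g + 32 T$)
$\left(\left(-192 - -33\right) - 979\right) \left(-356 + a{\left(55,38 \right)}\right) = \left(\left(-192 - -33\right) - 979\right) \left(-356 + \left(-6 + 2 \cdot 55 + 32 \cdot 38\right)\right) = \left(\left(-192 + 33\right) - 979\right) \left(-356 + \left(-6 + 110 + 1216\right)\right) = \left(-159 - 979\right) \left(-356 + 1320\right) = \left(-1138\right) 964 = -1097032$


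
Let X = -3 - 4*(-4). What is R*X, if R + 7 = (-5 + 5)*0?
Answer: -91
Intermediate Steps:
R = -7 (R = -7 + (-5 + 5)*0 = -7 + 0*0 = -7 + 0 = -7)
X = 13 (X = -3 + 16 = 13)
R*X = -7*13 = -91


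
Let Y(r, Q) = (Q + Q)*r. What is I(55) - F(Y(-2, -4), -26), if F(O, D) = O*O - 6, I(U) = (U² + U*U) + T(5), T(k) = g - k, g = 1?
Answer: 5796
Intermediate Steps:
T(k) = 1 - k
Y(r, Q) = 2*Q*r (Y(r, Q) = (2*Q)*r = 2*Q*r)
I(U) = -4 + 2*U² (I(U) = (U² + U*U) + (1 - 1*5) = (U² + U²) + (1 - 5) = 2*U² - 4 = -4 + 2*U²)
F(O, D) = -6 + O² (F(O, D) = O² - 6 = -6 + O²)
I(55) - F(Y(-2, -4), -26) = (-4 + 2*55²) - (-6 + (2*(-4)*(-2))²) = (-4 + 2*3025) - (-6 + 16²) = (-4 + 6050) - (-6 + 256) = 6046 - 1*250 = 6046 - 250 = 5796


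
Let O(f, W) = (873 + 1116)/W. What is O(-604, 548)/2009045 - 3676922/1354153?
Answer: -4048129070790203/1490863764008980 ≈ -2.7153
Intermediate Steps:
O(f, W) = 1989/W
O(-604, 548)/2009045 - 3676922/1354153 = (1989/548)/2009045 - 3676922/1354153 = (1989*(1/548))*(1/2009045) - 3676922*1/1354153 = (1989/548)*(1/2009045) - 3676922/1354153 = 1989/1100956660 - 3676922/1354153 = -4048129070790203/1490863764008980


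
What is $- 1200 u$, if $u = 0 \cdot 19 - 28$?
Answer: $33600$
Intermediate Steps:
$u = -28$ ($u = 0 - 28 = -28$)
$- 1200 u = \left(-1200\right) \left(-28\right) = 33600$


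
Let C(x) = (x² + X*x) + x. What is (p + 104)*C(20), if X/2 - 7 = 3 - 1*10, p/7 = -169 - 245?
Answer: -1173480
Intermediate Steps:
p = -2898 (p = 7*(-169 - 245) = 7*(-414) = -2898)
X = 0 (X = 14 + 2*(3 - 1*10) = 14 + 2*(3 - 10) = 14 + 2*(-7) = 14 - 14 = 0)
C(x) = x + x² (C(x) = (x² + 0*x) + x = (x² + 0) + x = x² + x = x + x²)
(p + 104)*C(20) = (-2898 + 104)*(20*(1 + 20)) = -55880*21 = -2794*420 = -1173480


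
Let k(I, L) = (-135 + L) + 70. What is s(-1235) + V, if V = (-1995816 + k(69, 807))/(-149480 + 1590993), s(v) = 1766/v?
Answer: -5009628348/1780268555 ≈ -2.8140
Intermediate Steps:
k(I, L) = -65 + L
V = -1995074/1441513 (V = (-1995816 + (-65 + 807))/(-149480 + 1590993) = (-1995816 + 742)/1441513 = -1995074*1/1441513 = -1995074/1441513 ≈ -1.3840)
s(-1235) + V = 1766/(-1235) - 1995074/1441513 = 1766*(-1/1235) - 1995074/1441513 = -1766/1235 - 1995074/1441513 = -5009628348/1780268555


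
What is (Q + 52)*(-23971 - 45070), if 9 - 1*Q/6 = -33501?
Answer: -13884973592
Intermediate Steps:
Q = 201060 (Q = 54 - 6*(-33501) = 54 + 201006 = 201060)
(Q + 52)*(-23971 - 45070) = (201060 + 52)*(-23971 - 45070) = 201112*(-69041) = -13884973592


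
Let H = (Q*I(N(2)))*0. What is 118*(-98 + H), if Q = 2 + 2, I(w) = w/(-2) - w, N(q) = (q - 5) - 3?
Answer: -11564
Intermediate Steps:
N(q) = -8 + q (N(q) = (-5 + q) - 3 = -8 + q)
I(w) = -3*w/2 (I(w) = w*(-1/2) - w = -w/2 - w = -3*w/2)
Q = 4
H = 0 (H = (4*(-3*(-8 + 2)/2))*0 = (4*(-3/2*(-6)))*0 = (4*9)*0 = 36*0 = 0)
118*(-98 + H) = 118*(-98 + 0) = 118*(-98) = -11564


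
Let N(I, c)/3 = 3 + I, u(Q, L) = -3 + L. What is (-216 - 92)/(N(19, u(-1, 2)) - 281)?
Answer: 308/215 ≈ 1.4326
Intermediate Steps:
N(I, c) = 9 + 3*I (N(I, c) = 3*(3 + I) = 9 + 3*I)
(-216 - 92)/(N(19, u(-1, 2)) - 281) = (-216 - 92)/((9 + 3*19) - 281) = -308/((9 + 57) - 281) = -308/(66 - 281) = -308/(-215) = -308*(-1/215) = 308/215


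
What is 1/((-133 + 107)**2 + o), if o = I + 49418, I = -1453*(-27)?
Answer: 1/89325 ≈ 1.1195e-5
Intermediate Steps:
I = 39231
o = 88649 (o = 39231 + 49418 = 88649)
1/((-133 + 107)**2 + o) = 1/((-133 + 107)**2 + 88649) = 1/((-26)**2 + 88649) = 1/(676 + 88649) = 1/89325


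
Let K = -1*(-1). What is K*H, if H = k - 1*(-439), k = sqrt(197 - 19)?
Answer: 439 + sqrt(178) ≈ 452.34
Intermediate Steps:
k = sqrt(178) ≈ 13.342
H = 439 + sqrt(178) (H = sqrt(178) - 1*(-439) = sqrt(178) + 439 = 439 + sqrt(178) ≈ 452.34)
K = 1
K*H = 1*(439 + sqrt(178)) = 439 + sqrt(178)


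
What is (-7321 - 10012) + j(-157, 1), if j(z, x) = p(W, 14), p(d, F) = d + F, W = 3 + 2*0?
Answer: -17316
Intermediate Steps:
W = 3 (W = 3 + 0 = 3)
p(d, F) = F + d
j(z, x) = 17 (j(z, x) = 14 + 3 = 17)
(-7321 - 10012) + j(-157, 1) = (-7321 - 10012) + 17 = -17333 + 17 = -17316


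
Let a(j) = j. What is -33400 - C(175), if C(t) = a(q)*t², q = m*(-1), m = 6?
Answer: 150350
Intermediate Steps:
q = -6 (q = 6*(-1) = -6)
C(t) = -6*t²
-33400 - C(175) = -33400 - (-6)*175² = -33400 - (-6)*30625 = -33400 - 1*(-183750) = -33400 + 183750 = 150350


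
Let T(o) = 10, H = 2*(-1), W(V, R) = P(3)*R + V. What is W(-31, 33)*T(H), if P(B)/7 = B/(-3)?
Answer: -2620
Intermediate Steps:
P(B) = -7*B/3 (P(B) = 7*(B/(-3)) = 7*(B*(-⅓)) = 7*(-B/3) = -7*B/3)
W(V, R) = V - 7*R (W(V, R) = (-7/3*3)*R + V = -7*R + V = V - 7*R)
H = -2
W(-31, 33)*T(H) = (-31 - 7*33)*10 = (-31 - 231)*10 = -262*10 = -2620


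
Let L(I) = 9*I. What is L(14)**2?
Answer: 15876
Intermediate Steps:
L(14)**2 = (9*14)**2 = 126**2 = 15876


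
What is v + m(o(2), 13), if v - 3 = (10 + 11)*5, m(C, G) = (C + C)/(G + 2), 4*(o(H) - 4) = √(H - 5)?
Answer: 1628/15 + I*√3/30 ≈ 108.53 + 0.057735*I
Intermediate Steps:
o(H) = 4 + √(-5 + H)/4 (o(H) = 4 + √(H - 5)/4 = 4 + √(-5 + H)/4)
m(C, G) = 2*C/(2 + G) (m(C, G) = (2*C)/(2 + G) = 2*C/(2 + G))
v = 108 (v = 3 + (10 + 11)*5 = 3 + 21*5 = 3 + 105 = 108)
v + m(o(2), 13) = 108 + 2*(4 + √(-5 + 2)/4)/(2 + 13) = 108 + 2*(4 + √(-3)/4)/15 = 108 + 2*(4 + (I*√3)/4)*(1/15) = 108 + 2*(4 + I*√3/4)*(1/15) = 108 + (8/15 + I*√3/30) = 1628/15 + I*√3/30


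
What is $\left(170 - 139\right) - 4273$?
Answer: $-4242$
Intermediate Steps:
$\left(170 - 139\right) - 4273 = 31 - 4273 = -4242$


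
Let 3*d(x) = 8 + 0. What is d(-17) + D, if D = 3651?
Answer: 10961/3 ≈ 3653.7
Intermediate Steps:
d(x) = 8/3 (d(x) = (8 + 0)/3 = (1/3)*8 = 8/3)
d(-17) + D = 8/3 + 3651 = 10961/3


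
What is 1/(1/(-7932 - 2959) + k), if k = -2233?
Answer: -10891/24319604 ≈ -0.00044783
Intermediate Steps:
1/(1/(-7932 - 2959) + k) = 1/(1/(-7932 - 2959) - 2233) = 1/(1/(-10891) - 2233) = 1/(-1/10891 - 2233) = 1/(-24319604/10891) = -10891/24319604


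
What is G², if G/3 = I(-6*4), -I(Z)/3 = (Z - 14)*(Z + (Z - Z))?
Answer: 67371264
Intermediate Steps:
I(Z) = -3*Z*(-14 + Z) (I(Z) = -3*(Z - 14)*(Z + (Z - Z)) = -3*(-14 + Z)*(Z + 0) = -3*(-14 + Z)*Z = -3*Z*(-14 + Z))
G = -8208 (G = 3*(3*(-6*4)*(14 - (-6)*4)) = 3*(3*(-24)*(14 - 1*(-24))) = 3*(3*(-24)*(14 + 24)) = 3*(3*(-24)*38) = 3*(-2736) = -8208)
G² = (-8208)² = 67371264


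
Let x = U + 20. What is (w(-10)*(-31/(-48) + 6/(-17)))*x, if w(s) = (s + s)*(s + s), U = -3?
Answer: 5975/3 ≈ 1991.7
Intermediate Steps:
x = 17 (x = -3 + 20 = 17)
w(s) = 4*s² (w(s) = (2*s)*(2*s) = 4*s²)
(w(-10)*(-31/(-48) + 6/(-17)))*x = ((4*(-10)²)*(-31/(-48) + 6/(-17)))*17 = ((4*100)*(-31*(-1/48) + 6*(-1/17)))*17 = (400*(31/48 - 6/17))*17 = (400*(239/816))*17 = (5975/51)*17 = 5975/3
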